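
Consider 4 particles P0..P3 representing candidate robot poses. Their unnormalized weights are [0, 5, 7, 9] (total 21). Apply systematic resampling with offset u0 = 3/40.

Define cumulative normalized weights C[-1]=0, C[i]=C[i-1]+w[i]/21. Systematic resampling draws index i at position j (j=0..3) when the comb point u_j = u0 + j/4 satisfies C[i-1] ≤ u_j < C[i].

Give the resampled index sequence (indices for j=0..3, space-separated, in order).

1 2 3 3

C = [0, 5/21, 4/7, 1]
j=0: u_0=3/40 ∈ [0, 5/21) → index 1
j=1: u_1=13/40 ∈ [5/21, 4/7) → index 2
j=2: u_2=23/40 ∈ [4/7, 1) → index 3
j=3: u_3=33/40 ∈ [4/7, 1) → index 3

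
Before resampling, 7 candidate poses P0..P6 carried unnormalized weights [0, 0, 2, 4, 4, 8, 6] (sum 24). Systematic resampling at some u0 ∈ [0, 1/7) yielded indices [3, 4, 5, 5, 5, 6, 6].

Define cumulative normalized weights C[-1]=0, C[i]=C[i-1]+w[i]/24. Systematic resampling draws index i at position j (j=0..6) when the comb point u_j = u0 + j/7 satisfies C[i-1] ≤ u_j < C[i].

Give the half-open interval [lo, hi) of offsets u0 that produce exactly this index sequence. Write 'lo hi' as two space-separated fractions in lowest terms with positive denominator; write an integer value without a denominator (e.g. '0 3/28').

11/84 1/7

C = [0, 0, 1/12, 1/4, 5/12, 3/4, 1]
j=0 picked index 3: u0 ∈ [1/12, 1/4)
j=1 picked index 4: u0 ∈ [3/28, 23/84)
j=2 picked index 5: u0 ∈ [11/84, 13/28)
j=3 picked index 5: u0 ∈ [-1/84, 9/28)
j=4 picked index 5: u0 ∈ [-13/84, 5/28)
j=5 picked index 6: u0 ∈ [1/28, 2/7)
j=6 picked index 6: u0 ∈ [-3/28, 1/7)
intersection: [11/84, 1/7)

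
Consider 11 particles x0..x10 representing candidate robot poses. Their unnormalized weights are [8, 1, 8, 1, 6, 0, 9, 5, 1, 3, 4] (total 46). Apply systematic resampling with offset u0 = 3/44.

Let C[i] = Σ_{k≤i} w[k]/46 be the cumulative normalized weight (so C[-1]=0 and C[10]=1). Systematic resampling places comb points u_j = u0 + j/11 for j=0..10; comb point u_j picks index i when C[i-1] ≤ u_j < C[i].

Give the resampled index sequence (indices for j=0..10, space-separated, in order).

C = [4/23, 9/46, 17/46, 9/23, 12/23, 12/23, 33/46, 19/23, 39/46, 21/23, 1]
j=0: u_0=3/44 ∈ [0, 4/23) → index 0
j=1: u_1=7/44 ∈ [0, 4/23) → index 0
j=2: u_2=1/4 ∈ [9/46, 17/46) → index 2
j=3: u_3=15/44 ∈ [9/46, 17/46) → index 2
j=4: u_4=19/44 ∈ [9/23, 12/23) → index 4
j=5: u_5=23/44 ∈ [12/23, 33/46) → index 6
j=6: u_6=27/44 ∈ [12/23, 33/46) → index 6
j=7: u_7=31/44 ∈ [12/23, 33/46) → index 6
j=8: u_8=35/44 ∈ [33/46, 19/23) → index 7
j=9: u_9=39/44 ∈ [39/46, 21/23) → index 9
j=10: u_10=43/44 ∈ [21/23, 1) → index 10

0 0 2 2 4 6 6 6 7 9 10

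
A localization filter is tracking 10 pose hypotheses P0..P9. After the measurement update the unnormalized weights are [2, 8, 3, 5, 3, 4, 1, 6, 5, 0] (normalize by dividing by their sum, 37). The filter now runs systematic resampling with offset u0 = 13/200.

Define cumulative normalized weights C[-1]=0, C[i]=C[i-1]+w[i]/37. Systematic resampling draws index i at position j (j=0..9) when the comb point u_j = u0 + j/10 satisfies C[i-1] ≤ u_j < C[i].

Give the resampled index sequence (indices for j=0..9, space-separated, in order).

C = [2/37, 10/37, 13/37, 18/37, 21/37, 25/37, 26/37, 32/37, 1, 1]
j=0: u_0=13/200 ∈ [2/37, 10/37) → index 1
j=1: u_1=33/200 ∈ [2/37, 10/37) → index 1
j=2: u_2=53/200 ∈ [2/37, 10/37) → index 1
j=3: u_3=73/200 ∈ [13/37, 18/37) → index 3
j=4: u_4=93/200 ∈ [13/37, 18/37) → index 3
j=5: u_5=113/200 ∈ [18/37, 21/37) → index 4
j=6: u_6=133/200 ∈ [21/37, 25/37) → index 5
j=7: u_7=153/200 ∈ [26/37, 32/37) → index 7
j=8: u_8=173/200 ∈ [32/37, 1) → index 8
j=9: u_9=193/200 ∈ [32/37, 1) → index 8

1 1 1 3 3 4 5 7 8 8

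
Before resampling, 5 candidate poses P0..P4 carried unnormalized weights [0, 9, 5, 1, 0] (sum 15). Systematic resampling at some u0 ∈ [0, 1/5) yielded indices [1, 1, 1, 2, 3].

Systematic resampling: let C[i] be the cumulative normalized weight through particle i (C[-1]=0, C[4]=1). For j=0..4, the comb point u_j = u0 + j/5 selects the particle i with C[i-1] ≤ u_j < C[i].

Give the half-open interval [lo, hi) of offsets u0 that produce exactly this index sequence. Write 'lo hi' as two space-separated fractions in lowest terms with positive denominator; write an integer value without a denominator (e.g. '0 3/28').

C = [0, 3/5, 14/15, 1, 1]
j=0 picked index 1: u0 ∈ [0, 3/5)
j=1 picked index 1: u0 ∈ [-1/5, 2/5)
j=2 picked index 1: u0 ∈ [-2/5, 1/5)
j=3 picked index 2: u0 ∈ [0, 1/3)
j=4 picked index 3: u0 ∈ [2/15, 1/5)
intersection: [2/15, 1/5)

2/15 1/5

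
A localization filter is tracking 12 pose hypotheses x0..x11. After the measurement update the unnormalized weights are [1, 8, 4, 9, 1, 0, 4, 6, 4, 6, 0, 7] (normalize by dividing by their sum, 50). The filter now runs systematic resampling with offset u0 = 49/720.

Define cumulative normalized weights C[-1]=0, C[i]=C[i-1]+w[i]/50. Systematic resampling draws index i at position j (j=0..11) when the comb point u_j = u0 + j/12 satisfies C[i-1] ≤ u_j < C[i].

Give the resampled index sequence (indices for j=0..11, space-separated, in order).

C = [1/50, 9/50, 13/50, 11/25, 23/50, 23/50, 27/50, 33/50, 37/50, 43/50, 43/50, 1]
j=0: u_0=49/720 ∈ [1/50, 9/50) → index 1
j=1: u_1=109/720 ∈ [1/50, 9/50) → index 1
j=2: u_2=169/720 ∈ [9/50, 13/50) → index 2
j=3: u_3=229/720 ∈ [13/50, 11/25) → index 3
j=4: u_4=289/720 ∈ [13/50, 11/25) → index 3
j=5: u_5=349/720 ∈ [23/50, 27/50) → index 6
j=6: u_6=409/720 ∈ [27/50, 33/50) → index 7
j=7: u_7=469/720 ∈ [27/50, 33/50) → index 7
j=8: u_8=529/720 ∈ [33/50, 37/50) → index 8
j=9: u_9=589/720 ∈ [37/50, 43/50) → index 9
j=10: u_10=649/720 ∈ [43/50, 1) → index 11
j=11: u_11=709/720 ∈ [43/50, 1) → index 11

1 1 2 3 3 6 7 7 8 9 11 11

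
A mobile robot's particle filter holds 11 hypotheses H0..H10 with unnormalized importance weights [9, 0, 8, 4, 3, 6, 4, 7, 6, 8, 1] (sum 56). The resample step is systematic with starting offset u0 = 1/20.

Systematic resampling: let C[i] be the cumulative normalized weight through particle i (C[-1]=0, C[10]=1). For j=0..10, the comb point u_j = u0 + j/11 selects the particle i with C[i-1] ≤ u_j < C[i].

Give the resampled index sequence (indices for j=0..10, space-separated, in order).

0 0 2 3 4 5 6 7 8 9 9

C = [9/56, 9/56, 17/56, 3/8, 3/7, 15/28, 17/28, 41/56, 47/56, 55/56, 1]
j=0: u_0=1/20 ∈ [0, 9/56) → index 0
j=1: u_1=31/220 ∈ [0, 9/56) → index 0
j=2: u_2=51/220 ∈ [9/56, 17/56) → index 2
j=3: u_3=71/220 ∈ [17/56, 3/8) → index 3
j=4: u_4=91/220 ∈ [3/8, 3/7) → index 4
j=5: u_5=111/220 ∈ [3/7, 15/28) → index 5
j=6: u_6=131/220 ∈ [15/28, 17/28) → index 6
j=7: u_7=151/220 ∈ [17/28, 41/56) → index 7
j=8: u_8=171/220 ∈ [41/56, 47/56) → index 8
j=9: u_9=191/220 ∈ [47/56, 55/56) → index 9
j=10: u_10=211/220 ∈ [47/56, 55/56) → index 9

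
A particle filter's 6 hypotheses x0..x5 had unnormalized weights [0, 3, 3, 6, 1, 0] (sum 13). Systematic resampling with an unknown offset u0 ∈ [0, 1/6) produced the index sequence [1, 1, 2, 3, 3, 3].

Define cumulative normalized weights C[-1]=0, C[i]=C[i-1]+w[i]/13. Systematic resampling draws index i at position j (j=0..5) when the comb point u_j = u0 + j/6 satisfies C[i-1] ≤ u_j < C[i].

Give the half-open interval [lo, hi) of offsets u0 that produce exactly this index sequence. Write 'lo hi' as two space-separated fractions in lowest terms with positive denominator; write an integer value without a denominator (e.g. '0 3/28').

C = [0, 3/13, 6/13, 12/13, 1, 1]
j=0 picked index 1: u0 ∈ [0, 3/13)
j=1 picked index 1: u0 ∈ [-1/6, 5/78)
j=2 picked index 2: u0 ∈ [-4/39, 5/39)
j=3 picked index 3: u0 ∈ [-1/26, 11/26)
j=4 picked index 3: u0 ∈ [-8/39, 10/39)
j=5 picked index 3: u0 ∈ [-29/78, 7/78)
intersection: [0, 5/78)

0 5/78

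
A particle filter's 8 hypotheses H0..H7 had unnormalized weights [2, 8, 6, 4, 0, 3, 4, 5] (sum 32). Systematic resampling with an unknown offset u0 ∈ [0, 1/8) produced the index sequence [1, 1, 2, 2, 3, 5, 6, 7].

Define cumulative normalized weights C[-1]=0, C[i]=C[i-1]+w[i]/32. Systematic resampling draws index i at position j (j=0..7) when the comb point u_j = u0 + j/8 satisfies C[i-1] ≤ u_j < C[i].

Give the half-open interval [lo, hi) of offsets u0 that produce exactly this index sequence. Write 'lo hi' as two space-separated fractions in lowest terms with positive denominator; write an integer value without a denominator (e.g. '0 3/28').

1/16 3/32

C = [1/16, 5/16, 1/2, 5/8, 5/8, 23/32, 27/32, 1]
j=0 picked index 1: u0 ∈ [1/16, 5/16)
j=1 picked index 1: u0 ∈ [-1/16, 3/16)
j=2 picked index 2: u0 ∈ [1/16, 1/4)
j=3 picked index 2: u0 ∈ [-1/16, 1/8)
j=4 picked index 3: u0 ∈ [0, 1/8)
j=5 picked index 5: u0 ∈ [0, 3/32)
j=6 picked index 6: u0 ∈ [-1/32, 3/32)
j=7 picked index 7: u0 ∈ [-1/32, 1/8)
intersection: [1/16, 3/32)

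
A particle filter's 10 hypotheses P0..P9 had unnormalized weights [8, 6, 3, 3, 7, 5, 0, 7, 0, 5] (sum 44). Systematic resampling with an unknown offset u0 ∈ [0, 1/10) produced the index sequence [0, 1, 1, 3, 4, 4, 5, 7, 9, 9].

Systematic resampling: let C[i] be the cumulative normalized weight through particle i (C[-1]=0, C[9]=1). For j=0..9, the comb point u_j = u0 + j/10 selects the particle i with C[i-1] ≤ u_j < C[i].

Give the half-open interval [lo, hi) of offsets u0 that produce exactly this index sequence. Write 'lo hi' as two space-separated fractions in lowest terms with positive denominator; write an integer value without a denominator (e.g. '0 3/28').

C = [2/11, 7/22, 17/44, 5/11, 27/44, 8/11, 8/11, 39/44, 39/44, 1]
j=0 picked index 0: u0 ∈ [0, 2/11)
j=1 picked index 1: u0 ∈ [9/110, 12/55)
j=2 picked index 1: u0 ∈ [-1/55, 13/110)
j=3 picked index 3: u0 ∈ [19/220, 17/110)
j=4 picked index 4: u0 ∈ [3/55, 47/220)
j=5 picked index 4: u0 ∈ [-1/22, 5/44)
j=6 picked index 5: u0 ∈ [3/220, 7/55)
j=7 picked index 7: u0 ∈ [3/110, 41/220)
j=8 picked index 9: u0 ∈ [19/220, 1/5)
j=9 picked index 9: u0 ∈ [-3/220, 1/10)
intersection: [19/220, 1/10)

19/220 1/10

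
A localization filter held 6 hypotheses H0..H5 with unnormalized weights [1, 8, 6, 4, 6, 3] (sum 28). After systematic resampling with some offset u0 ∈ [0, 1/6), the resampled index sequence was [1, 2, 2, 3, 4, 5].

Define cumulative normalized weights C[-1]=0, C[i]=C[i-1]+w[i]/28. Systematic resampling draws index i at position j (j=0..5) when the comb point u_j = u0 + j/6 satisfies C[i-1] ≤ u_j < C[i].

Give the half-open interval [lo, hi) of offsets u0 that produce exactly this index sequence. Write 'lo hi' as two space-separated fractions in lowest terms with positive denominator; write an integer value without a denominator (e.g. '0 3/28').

C = [1/28, 9/28, 15/28, 19/28, 25/28, 1]
j=0 picked index 1: u0 ∈ [1/28, 9/28)
j=1 picked index 2: u0 ∈ [13/84, 31/84)
j=2 picked index 2: u0 ∈ [-1/84, 17/84)
j=3 picked index 3: u0 ∈ [1/28, 5/28)
j=4 picked index 4: u0 ∈ [1/84, 19/84)
j=5 picked index 5: u0 ∈ [5/84, 1/6)
intersection: [13/84, 1/6)

13/84 1/6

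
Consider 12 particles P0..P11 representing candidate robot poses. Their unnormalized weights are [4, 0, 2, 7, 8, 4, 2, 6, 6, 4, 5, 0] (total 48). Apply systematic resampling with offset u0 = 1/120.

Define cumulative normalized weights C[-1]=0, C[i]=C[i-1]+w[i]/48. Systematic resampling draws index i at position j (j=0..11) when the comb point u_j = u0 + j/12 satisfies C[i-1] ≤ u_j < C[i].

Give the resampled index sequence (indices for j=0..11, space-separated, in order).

0 2 3 3 4 4 5 7 7 8 9 10

C = [1/12, 1/12, 1/8, 13/48, 7/16, 25/48, 9/16, 11/16, 13/16, 43/48, 1, 1]
j=0: u_0=1/120 ∈ [0, 1/12) → index 0
j=1: u_1=11/120 ∈ [1/12, 1/8) → index 2
j=2: u_2=7/40 ∈ [1/8, 13/48) → index 3
j=3: u_3=31/120 ∈ [1/8, 13/48) → index 3
j=4: u_4=41/120 ∈ [13/48, 7/16) → index 4
j=5: u_5=17/40 ∈ [13/48, 7/16) → index 4
j=6: u_6=61/120 ∈ [7/16, 25/48) → index 5
j=7: u_7=71/120 ∈ [9/16, 11/16) → index 7
j=8: u_8=27/40 ∈ [9/16, 11/16) → index 7
j=9: u_9=91/120 ∈ [11/16, 13/16) → index 8
j=10: u_10=101/120 ∈ [13/16, 43/48) → index 9
j=11: u_11=37/40 ∈ [43/48, 1) → index 10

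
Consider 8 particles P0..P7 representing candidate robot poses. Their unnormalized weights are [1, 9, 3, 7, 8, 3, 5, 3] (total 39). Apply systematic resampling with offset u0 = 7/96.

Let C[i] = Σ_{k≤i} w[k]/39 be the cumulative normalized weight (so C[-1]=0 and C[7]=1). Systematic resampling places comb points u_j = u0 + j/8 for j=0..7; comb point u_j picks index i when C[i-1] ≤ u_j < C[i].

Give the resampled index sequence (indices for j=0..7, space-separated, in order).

1 1 2 3 4 4 6 7

C = [1/39, 10/39, 1/3, 20/39, 28/39, 31/39, 12/13, 1]
j=0: u_0=7/96 ∈ [1/39, 10/39) → index 1
j=1: u_1=19/96 ∈ [1/39, 10/39) → index 1
j=2: u_2=31/96 ∈ [10/39, 1/3) → index 2
j=3: u_3=43/96 ∈ [1/3, 20/39) → index 3
j=4: u_4=55/96 ∈ [20/39, 28/39) → index 4
j=5: u_5=67/96 ∈ [20/39, 28/39) → index 4
j=6: u_6=79/96 ∈ [31/39, 12/13) → index 6
j=7: u_7=91/96 ∈ [12/13, 1) → index 7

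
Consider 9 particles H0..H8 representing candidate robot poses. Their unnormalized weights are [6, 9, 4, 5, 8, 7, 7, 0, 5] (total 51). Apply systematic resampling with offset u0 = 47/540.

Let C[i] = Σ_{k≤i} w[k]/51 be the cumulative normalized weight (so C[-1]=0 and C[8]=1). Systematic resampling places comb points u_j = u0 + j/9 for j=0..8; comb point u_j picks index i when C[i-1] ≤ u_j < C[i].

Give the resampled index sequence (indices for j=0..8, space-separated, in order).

C = [2/17, 5/17, 19/51, 8/17, 32/51, 13/17, 46/51, 46/51, 1]
j=0: u_0=47/540 ∈ [0, 2/17) → index 0
j=1: u_1=107/540 ∈ [2/17, 5/17) → index 1
j=2: u_2=167/540 ∈ [5/17, 19/51) → index 2
j=3: u_3=227/540 ∈ [19/51, 8/17) → index 3
j=4: u_4=287/540 ∈ [8/17, 32/51) → index 4
j=5: u_5=347/540 ∈ [32/51, 13/17) → index 5
j=6: u_6=407/540 ∈ [32/51, 13/17) → index 5
j=7: u_7=467/540 ∈ [13/17, 46/51) → index 6
j=8: u_8=527/540 ∈ [46/51, 1) → index 8

0 1 2 3 4 5 5 6 8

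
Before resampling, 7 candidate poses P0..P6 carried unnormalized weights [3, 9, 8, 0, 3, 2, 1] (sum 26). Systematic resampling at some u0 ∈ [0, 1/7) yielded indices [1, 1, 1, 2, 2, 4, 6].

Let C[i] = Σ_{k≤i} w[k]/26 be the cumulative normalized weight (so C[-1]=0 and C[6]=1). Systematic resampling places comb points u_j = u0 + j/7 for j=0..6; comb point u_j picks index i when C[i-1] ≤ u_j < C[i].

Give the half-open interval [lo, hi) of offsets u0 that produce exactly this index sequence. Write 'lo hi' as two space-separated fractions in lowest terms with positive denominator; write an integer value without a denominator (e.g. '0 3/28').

C = [3/26, 6/13, 10/13, 10/13, 23/26, 25/26, 1]
j=0 picked index 1: u0 ∈ [3/26, 6/13)
j=1 picked index 1: u0 ∈ [-5/182, 29/91)
j=2 picked index 1: u0 ∈ [-31/182, 16/91)
j=3 picked index 2: u0 ∈ [3/91, 31/91)
j=4 picked index 2: u0 ∈ [-10/91, 18/91)
j=5 picked index 4: u0 ∈ [5/91, 31/182)
j=6 picked index 6: u0 ∈ [19/182, 1/7)
intersection: [3/26, 1/7)

3/26 1/7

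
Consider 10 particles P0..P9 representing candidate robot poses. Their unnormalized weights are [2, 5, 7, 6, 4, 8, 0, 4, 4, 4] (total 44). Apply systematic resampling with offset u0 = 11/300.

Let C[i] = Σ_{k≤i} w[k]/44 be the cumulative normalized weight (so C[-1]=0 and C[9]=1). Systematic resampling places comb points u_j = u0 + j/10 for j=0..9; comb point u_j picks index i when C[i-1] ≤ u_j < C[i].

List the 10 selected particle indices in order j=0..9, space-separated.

0 1 2 3 3 4 5 7 8 9

C = [1/22, 7/44, 7/22, 5/11, 6/11, 8/11, 8/11, 9/11, 10/11, 1]
j=0: u_0=11/300 ∈ [0, 1/22) → index 0
j=1: u_1=41/300 ∈ [1/22, 7/44) → index 1
j=2: u_2=71/300 ∈ [7/44, 7/22) → index 2
j=3: u_3=101/300 ∈ [7/22, 5/11) → index 3
j=4: u_4=131/300 ∈ [7/22, 5/11) → index 3
j=5: u_5=161/300 ∈ [5/11, 6/11) → index 4
j=6: u_6=191/300 ∈ [6/11, 8/11) → index 5
j=7: u_7=221/300 ∈ [8/11, 9/11) → index 7
j=8: u_8=251/300 ∈ [9/11, 10/11) → index 8
j=9: u_9=281/300 ∈ [10/11, 1) → index 9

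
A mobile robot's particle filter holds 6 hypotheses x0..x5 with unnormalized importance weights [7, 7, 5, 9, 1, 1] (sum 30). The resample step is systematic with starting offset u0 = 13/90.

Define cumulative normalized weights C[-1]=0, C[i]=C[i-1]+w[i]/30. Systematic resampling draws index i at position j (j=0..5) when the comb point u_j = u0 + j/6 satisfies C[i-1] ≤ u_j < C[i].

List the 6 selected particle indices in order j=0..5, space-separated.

0 1 2 3 3 5

C = [7/30, 7/15, 19/30, 14/15, 29/30, 1]
j=0: u_0=13/90 ∈ [0, 7/30) → index 0
j=1: u_1=14/45 ∈ [7/30, 7/15) → index 1
j=2: u_2=43/90 ∈ [7/15, 19/30) → index 2
j=3: u_3=29/45 ∈ [19/30, 14/15) → index 3
j=4: u_4=73/90 ∈ [19/30, 14/15) → index 3
j=5: u_5=44/45 ∈ [29/30, 1) → index 5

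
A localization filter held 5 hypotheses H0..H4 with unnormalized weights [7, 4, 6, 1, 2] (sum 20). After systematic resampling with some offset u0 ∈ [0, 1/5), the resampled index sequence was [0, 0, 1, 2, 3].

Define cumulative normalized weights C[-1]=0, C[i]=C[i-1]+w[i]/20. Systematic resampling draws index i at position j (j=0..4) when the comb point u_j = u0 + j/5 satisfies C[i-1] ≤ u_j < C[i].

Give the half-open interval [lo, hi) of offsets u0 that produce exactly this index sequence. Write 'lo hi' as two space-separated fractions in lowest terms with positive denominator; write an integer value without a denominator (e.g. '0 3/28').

C = [7/20, 11/20, 17/20, 9/10, 1]
j=0 picked index 0: u0 ∈ [0, 7/20)
j=1 picked index 0: u0 ∈ [-1/5, 3/20)
j=2 picked index 1: u0 ∈ [-1/20, 3/20)
j=3 picked index 2: u0 ∈ [-1/20, 1/4)
j=4 picked index 3: u0 ∈ [1/20, 1/10)
intersection: [1/20, 1/10)

1/20 1/10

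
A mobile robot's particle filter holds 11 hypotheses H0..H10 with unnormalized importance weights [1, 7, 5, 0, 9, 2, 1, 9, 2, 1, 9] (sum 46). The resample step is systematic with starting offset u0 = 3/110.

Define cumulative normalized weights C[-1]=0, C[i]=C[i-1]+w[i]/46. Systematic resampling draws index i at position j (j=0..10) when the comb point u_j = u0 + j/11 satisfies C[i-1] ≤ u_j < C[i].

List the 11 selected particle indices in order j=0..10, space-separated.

C = [1/46, 4/23, 13/46, 13/46, 11/23, 12/23, 25/46, 17/23, 18/23, 37/46, 1]
j=0: u_0=3/110 ∈ [1/46, 4/23) → index 1
j=1: u_1=13/110 ∈ [1/46, 4/23) → index 1
j=2: u_2=23/110 ∈ [4/23, 13/46) → index 2
j=3: u_3=3/10 ∈ [13/46, 11/23) → index 4
j=4: u_4=43/110 ∈ [13/46, 11/23) → index 4
j=5: u_5=53/110 ∈ [11/23, 12/23) → index 5
j=6: u_6=63/110 ∈ [25/46, 17/23) → index 7
j=7: u_7=73/110 ∈ [25/46, 17/23) → index 7
j=8: u_8=83/110 ∈ [17/23, 18/23) → index 8
j=9: u_9=93/110 ∈ [37/46, 1) → index 10
j=10: u_10=103/110 ∈ [37/46, 1) → index 10

1 1 2 4 4 5 7 7 8 10 10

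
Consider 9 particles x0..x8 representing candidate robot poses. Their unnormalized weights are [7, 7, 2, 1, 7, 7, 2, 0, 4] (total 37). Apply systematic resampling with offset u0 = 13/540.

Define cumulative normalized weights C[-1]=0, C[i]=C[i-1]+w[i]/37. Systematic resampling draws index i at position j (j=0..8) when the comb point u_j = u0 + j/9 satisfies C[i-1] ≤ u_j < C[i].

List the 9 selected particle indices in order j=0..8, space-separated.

0 0 1 1 4 4 5 5 8

C = [7/37, 14/37, 16/37, 17/37, 24/37, 31/37, 33/37, 33/37, 1]
j=0: u_0=13/540 ∈ [0, 7/37) → index 0
j=1: u_1=73/540 ∈ [0, 7/37) → index 0
j=2: u_2=133/540 ∈ [7/37, 14/37) → index 1
j=3: u_3=193/540 ∈ [7/37, 14/37) → index 1
j=4: u_4=253/540 ∈ [17/37, 24/37) → index 4
j=5: u_5=313/540 ∈ [17/37, 24/37) → index 4
j=6: u_6=373/540 ∈ [24/37, 31/37) → index 5
j=7: u_7=433/540 ∈ [24/37, 31/37) → index 5
j=8: u_8=493/540 ∈ [33/37, 1) → index 8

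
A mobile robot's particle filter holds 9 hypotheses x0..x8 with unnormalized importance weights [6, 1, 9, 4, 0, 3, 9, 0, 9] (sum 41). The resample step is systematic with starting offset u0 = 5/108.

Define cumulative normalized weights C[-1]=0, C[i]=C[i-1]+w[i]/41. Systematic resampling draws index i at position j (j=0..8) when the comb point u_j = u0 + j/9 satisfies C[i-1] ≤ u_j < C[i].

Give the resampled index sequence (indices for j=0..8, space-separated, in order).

C = [6/41, 7/41, 16/41, 20/41, 20/41, 23/41, 32/41, 32/41, 1]
j=0: u_0=5/108 ∈ [0, 6/41) → index 0
j=1: u_1=17/108 ∈ [6/41, 7/41) → index 1
j=2: u_2=29/108 ∈ [7/41, 16/41) → index 2
j=3: u_3=41/108 ∈ [7/41, 16/41) → index 2
j=4: u_4=53/108 ∈ [20/41, 23/41) → index 5
j=5: u_5=65/108 ∈ [23/41, 32/41) → index 6
j=6: u_6=77/108 ∈ [23/41, 32/41) → index 6
j=7: u_7=89/108 ∈ [32/41, 1) → index 8
j=8: u_8=101/108 ∈ [32/41, 1) → index 8

0 1 2 2 5 6 6 8 8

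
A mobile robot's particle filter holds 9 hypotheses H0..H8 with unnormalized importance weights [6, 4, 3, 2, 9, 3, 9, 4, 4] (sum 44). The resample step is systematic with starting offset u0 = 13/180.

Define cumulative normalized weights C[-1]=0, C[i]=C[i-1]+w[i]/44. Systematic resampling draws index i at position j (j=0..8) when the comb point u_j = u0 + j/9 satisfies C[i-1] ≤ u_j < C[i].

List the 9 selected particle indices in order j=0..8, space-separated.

0 1 2 4 4 6 6 7 8

C = [3/22, 5/22, 13/44, 15/44, 6/11, 27/44, 9/11, 10/11, 1]
j=0: u_0=13/180 ∈ [0, 3/22) → index 0
j=1: u_1=11/60 ∈ [3/22, 5/22) → index 1
j=2: u_2=53/180 ∈ [5/22, 13/44) → index 2
j=3: u_3=73/180 ∈ [15/44, 6/11) → index 4
j=4: u_4=31/60 ∈ [15/44, 6/11) → index 4
j=5: u_5=113/180 ∈ [27/44, 9/11) → index 6
j=6: u_6=133/180 ∈ [27/44, 9/11) → index 6
j=7: u_7=17/20 ∈ [9/11, 10/11) → index 7
j=8: u_8=173/180 ∈ [10/11, 1) → index 8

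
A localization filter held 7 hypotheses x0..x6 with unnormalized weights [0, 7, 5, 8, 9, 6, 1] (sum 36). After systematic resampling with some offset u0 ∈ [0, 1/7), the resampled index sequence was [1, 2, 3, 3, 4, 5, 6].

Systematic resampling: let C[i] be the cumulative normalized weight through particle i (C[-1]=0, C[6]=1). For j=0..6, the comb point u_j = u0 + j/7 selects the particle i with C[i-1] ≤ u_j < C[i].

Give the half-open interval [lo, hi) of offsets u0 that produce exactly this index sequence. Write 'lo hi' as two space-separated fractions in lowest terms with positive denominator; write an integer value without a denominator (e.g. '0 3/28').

29/252 8/63

C = [0, 7/36, 1/3, 5/9, 29/36, 35/36, 1]
j=0 picked index 1: u0 ∈ [0, 7/36)
j=1 picked index 2: u0 ∈ [13/252, 4/21)
j=2 picked index 3: u0 ∈ [1/21, 17/63)
j=3 picked index 3: u0 ∈ [-2/21, 8/63)
j=4 picked index 4: u0 ∈ [-1/63, 59/252)
j=5 picked index 5: u0 ∈ [23/252, 65/252)
j=6 picked index 6: u0 ∈ [29/252, 1/7)
intersection: [29/252, 8/63)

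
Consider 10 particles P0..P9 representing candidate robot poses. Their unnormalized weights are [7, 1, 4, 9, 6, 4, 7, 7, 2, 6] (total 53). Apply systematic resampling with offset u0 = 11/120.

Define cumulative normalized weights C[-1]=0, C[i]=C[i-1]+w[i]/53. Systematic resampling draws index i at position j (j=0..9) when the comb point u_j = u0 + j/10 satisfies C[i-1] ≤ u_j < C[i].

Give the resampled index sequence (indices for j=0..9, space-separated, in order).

0 2 3 3 4 6 6 7 9 9

C = [7/53, 8/53, 12/53, 21/53, 27/53, 31/53, 38/53, 45/53, 47/53, 1]
j=0: u_0=11/120 ∈ [0, 7/53) → index 0
j=1: u_1=23/120 ∈ [8/53, 12/53) → index 2
j=2: u_2=7/24 ∈ [12/53, 21/53) → index 3
j=3: u_3=47/120 ∈ [12/53, 21/53) → index 3
j=4: u_4=59/120 ∈ [21/53, 27/53) → index 4
j=5: u_5=71/120 ∈ [31/53, 38/53) → index 6
j=6: u_6=83/120 ∈ [31/53, 38/53) → index 6
j=7: u_7=19/24 ∈ [38/53, 45/53) → index 7
j=8: u_8=107/120 ∈ [47/53, 1) → index 9
j=9: u_9=119/120 ∈ [47/53, 1) → index 9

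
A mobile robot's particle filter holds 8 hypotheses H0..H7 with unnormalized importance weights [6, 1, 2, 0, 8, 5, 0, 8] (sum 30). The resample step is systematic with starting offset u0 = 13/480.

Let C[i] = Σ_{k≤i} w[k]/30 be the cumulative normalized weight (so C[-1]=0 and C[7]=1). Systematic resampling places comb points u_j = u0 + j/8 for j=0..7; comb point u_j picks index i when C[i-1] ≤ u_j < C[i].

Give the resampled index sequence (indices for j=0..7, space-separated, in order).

0 0 2 4 4 5 7 7

C = [1/5, 7/30, 3/10, 3/10, 17/30, 11/15, 11/15, 1]
j=0: u_0=13/480 ∈ [0, 1/5) → index 0
j=1: u_1=73/480 ∈ [0, 1/5) → index 0
j=2: u_2=133/480 ∈ [7/30, 3/10) → index 2
j=3: u_3=193/480 ∈ [3/10, 17/30) → index 4
j=4: u_4=253/480 ∈ [3/10, 17/30) → index 4
j=5: u_5=313/480 ∈ [17/30, 11/15) → index 5
j=6: u_6=373/480 ∈ [11/15, 1) → index 7
j=7: u_7=433/480 ∈ [11/15, 1) → index 7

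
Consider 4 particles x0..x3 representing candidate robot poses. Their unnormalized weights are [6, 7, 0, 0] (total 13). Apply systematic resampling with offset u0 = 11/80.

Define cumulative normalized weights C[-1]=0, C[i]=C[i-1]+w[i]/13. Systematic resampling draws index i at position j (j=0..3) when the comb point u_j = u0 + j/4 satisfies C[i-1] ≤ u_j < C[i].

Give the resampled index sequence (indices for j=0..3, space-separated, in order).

0 0 1 1

C = [6/13, 1, 1, 1]
j=0: u_0=11/80 ∈ [0, 6/13) → index 0
j=1: u_1=31/80 ∈ [0, 6/13) → index 0
j=2: u_2=51/80 ∈ [6/13, 1) → index 1
j=3: u_3=71/80 ∈ [6/13, 1) → index 1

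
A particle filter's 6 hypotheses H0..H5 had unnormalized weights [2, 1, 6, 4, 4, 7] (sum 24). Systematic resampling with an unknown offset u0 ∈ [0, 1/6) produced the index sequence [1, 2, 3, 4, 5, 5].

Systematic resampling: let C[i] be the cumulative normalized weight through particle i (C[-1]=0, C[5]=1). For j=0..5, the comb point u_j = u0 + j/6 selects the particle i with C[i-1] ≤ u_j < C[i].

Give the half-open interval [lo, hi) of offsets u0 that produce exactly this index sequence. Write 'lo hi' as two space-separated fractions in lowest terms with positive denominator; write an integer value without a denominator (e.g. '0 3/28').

C = [1/12, 1/8, 3/8, 13/24, 17/24, 1]
j=0 picked index 1: u0 ∈ [1/12, 1/8)
j=1 picked index 2: u0 ∈ [-1/24, 5/24)
j=2 picked index 3: u0 ∈ [1/24, 5/24)
j=3 picked index 4: u0 ∈ [1/24, 5/24)
j=4 picked index 5: u0 ∈ [1/24, 1/3)
j=5 picked index 5: u0 ∈ [-1/8, 1/6)
intersection: [1/12, 1/8)

1/12 1/8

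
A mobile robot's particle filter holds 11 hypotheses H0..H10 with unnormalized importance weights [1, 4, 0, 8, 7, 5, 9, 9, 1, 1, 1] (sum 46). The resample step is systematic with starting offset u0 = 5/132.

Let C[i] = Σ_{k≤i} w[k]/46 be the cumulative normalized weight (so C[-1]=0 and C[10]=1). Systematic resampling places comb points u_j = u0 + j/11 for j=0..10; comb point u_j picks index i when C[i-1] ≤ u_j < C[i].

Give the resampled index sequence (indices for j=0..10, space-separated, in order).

C = [1/46, 5/46, 5/46, 13/46, 10/23, 25/46, 17/23, 43/46, 22/23, 45/46, 1]
j=0: u_0=5/132 ∈ [1/46, 5/46) → index 1
j=1: u_1=17/132 ∈ [5/46, 13/46) → index 3
j=2: u_2=29/132 ∈ [5/46, 13/46) → index 3
j=3: u_3=41/132 ∈ [13/46, 10/23) → index 4
j=4: u_4=53/132 ∈ [13/46, 10/23) → index 4
j=5: u_5=65/132 ∈ [10/23, 25/46) → index 5
j=6: u_6=7/12 ∈ [25/46, 17/23) → index 6
j=7: u_7=89/132 ∈ [25/46, 17/23) → index 6
j=8: u_8=101/132 ∈ [17/23, 43/46) → index 7
j=9: u_9=113/132 ∈ [17/23, 43/46) → index 7
j=10: u_10=125/132 ∈ [43/46, 22/23) → index 8

1 3 3 4 4 5 6 6 7 7 8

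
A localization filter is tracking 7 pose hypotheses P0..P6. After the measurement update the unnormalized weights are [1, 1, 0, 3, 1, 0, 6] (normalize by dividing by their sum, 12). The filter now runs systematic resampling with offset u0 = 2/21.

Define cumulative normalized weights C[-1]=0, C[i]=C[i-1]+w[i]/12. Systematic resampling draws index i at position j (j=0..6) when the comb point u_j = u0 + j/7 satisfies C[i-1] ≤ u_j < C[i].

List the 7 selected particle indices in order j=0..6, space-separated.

C = [1/12, 1/6, 1/6, 5/12, 1/2, 1/2, 1]
j=0: u_0=2/21 ∈ [1/12, 1/6) → index 1
j=1: u_1=5/21 ∈ [1/6, 5/12) → index 3
j=2: u_2=8/21 ∈ [1/6, 5/12) → index 3
j=3: u_3=11/21 ∈ [1/2, 1) → index 6
j=4: u_4=2/3 ∈ [1/2, 1) → index 6
j=5: u_5=17/21 ∈ [1/2, 1) → index 6
j=6: u_6=20/21 ∈ [1/2, 1) → index 6

1 3 3 6 6 6 6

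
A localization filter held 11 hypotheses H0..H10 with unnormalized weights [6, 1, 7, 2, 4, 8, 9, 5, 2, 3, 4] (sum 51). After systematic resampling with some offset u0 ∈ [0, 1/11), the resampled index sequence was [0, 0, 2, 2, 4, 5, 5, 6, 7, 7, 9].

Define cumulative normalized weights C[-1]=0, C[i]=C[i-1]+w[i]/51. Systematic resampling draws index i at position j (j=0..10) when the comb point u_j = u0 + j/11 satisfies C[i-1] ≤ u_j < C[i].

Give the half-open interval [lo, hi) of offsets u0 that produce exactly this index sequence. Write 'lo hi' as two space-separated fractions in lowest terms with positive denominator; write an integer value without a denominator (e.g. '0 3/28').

C = [2/17, 7/51, 14/51, 16/51, 20/51, 28/51, 37/51, 14/17, 44/51, 47/51, 1]
j=0 picked index 0: u0 ∈ [0, 2/17)
j=1 picked index 0: u0 ∈ [-1/11, 5/187)
j=2 picked index 2: u0 ∈ [-25/561, 52/561)
j=3 picked index 2: u0 ∈ [-76/561, 1/561)
j=4 picked index 4: u0 ∈ [-28/561, 16/561)
j=5 picked index 5: u0 ∈ [-35/561, 53/561)
j=6 picked index 5: u0 ∈ [-86/561, 2/561)
j=7 picked index 6: u0 ∈ [-49/561, 50/561)
j=8 picked index 7: u0 ∈ [-1/561, 18/187)
j=9 picked index 7: u0 ∈ [-52/561, 1/187)
j=10 picked index 9: u0 ∈ [-26/561, 7/561)
intersection: [0, 1/561)

0 1/561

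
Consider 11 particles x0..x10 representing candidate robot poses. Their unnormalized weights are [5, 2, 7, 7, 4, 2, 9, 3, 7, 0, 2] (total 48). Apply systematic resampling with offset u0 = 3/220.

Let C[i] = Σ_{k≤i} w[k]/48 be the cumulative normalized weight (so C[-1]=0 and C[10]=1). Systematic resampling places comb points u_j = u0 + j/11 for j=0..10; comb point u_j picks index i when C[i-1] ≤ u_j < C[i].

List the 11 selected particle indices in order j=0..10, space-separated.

C = [5/48, 7/48, 7/24, 7/16, 25/48, 9/16, 3/4, 13/16, 23/24, 23/24, 1]
j=0: u_0=3/220 ∈ [0, 5/48) → index 0
j=1: u_1=23/220 ∈ [5/48, 7/48) → index 1
j=2: u_2=43/220 ∈ [7/48, 7/24) → index 2
j=3: u_3=63/220 ∈ [7/48, 7/24) → index 2
j=4: u_4=83/220 ∈ [7/24, 7/16) → index 3
j=5: u_5=103/220 ∈ [7/16, 25/48) → index 4
j=6: u_6=123/220 ∈ [25/48, 9/16) → index 5
j=7: u_7=13/20 ∈ [9/16, 3/4) → index 6
j=8: u_8=163/220 ∈ [9/16, 3/4) → index 6
j=9: u_9=183/220 ∈ [13/16, 23/24) → index 8
j=10: u_10=203/220 ∈ [13/16, 23/24) → index 8

0 1 2 2 3 4 5 6 6 8 8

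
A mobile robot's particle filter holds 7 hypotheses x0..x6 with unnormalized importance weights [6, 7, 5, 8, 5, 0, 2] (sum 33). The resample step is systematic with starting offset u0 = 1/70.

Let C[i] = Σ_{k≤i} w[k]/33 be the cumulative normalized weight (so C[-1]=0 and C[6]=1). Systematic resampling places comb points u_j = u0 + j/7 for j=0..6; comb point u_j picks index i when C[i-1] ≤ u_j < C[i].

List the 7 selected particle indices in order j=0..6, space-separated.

0 0 1 2 3 3 4

C = [2/11, 13/33, 6/11, 26/33, 31/33, 31/33, 1]
j=0: u_0=1/70 ∈ [0, 2/11) → index 0
j=1: u_1=11/70 ∈ [0, 2/11) → index 0
j=2: u_2=3/10 ∈ [2/11, 13/33) → index 1
j=3: u_3=31/70 ∈ [13/33, 6/11) → index 2
j=4: u_4=41/70 ∈ [6/11, 26/33) → index 3
j=5: u_5=51/70 ∈ [6/11, 26/33) → index 3
j=6: u_6=61/70 ∈ [26/33, 31/33) → index 4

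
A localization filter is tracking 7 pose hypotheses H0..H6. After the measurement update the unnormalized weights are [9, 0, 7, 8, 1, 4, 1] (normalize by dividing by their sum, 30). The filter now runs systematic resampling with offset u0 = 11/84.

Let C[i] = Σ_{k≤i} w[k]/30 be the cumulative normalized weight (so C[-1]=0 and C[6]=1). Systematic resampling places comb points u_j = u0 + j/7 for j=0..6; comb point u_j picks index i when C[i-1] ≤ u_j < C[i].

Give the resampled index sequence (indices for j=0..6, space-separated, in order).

0 0 2 3 3 5 6

C = [3/10, 3/10, 8/15, 4/5, 5/6, 29/30, 1]
j=0: u_0=11/84 ∈ [0, 3/10) → index 0
j=1: u_1=23/84 ∈ [0, 3/10) → index 0
j=2: u_2=5/12 ∈ [3/10, 8/15) → index 2
j=3: u_3=47/84 ∈ [8/15, 4/5) → index 3
j=4: u_4=59/84 ∈ [8/15, 4/5) → index 3
j=5: u_5=71/84 ∈ [5/6, 29/30) → index 5
j=6: u_6=83/84 ∈ [29/30, 1) → index 6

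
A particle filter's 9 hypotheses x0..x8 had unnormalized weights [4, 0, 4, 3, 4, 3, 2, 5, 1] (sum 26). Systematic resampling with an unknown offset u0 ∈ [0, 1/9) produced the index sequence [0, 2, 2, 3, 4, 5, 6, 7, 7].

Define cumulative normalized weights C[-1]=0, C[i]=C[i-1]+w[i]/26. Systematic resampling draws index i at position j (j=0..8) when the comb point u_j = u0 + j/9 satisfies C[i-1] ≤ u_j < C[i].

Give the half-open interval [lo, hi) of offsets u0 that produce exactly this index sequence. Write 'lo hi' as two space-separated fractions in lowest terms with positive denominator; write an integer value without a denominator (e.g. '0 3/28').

C = [2/13, 2/13, 4/13, 11/26, 15/26, 9/13, 10/13, 25/26, 1]
j=0 picked index 0: u0 ∈ [0, 2/13)
j=1 picked index 2: u0 ∈ [5/117, 23/117)
j=2 picked index 2: u0 ∈ [-8/117, 10/117)
j=3 picked index 3: u0 ∈ [-1/39, 7/78)
j=4 picked index 4: u0 ∈ [-5/234, 31/234)
j=5 picked index 5: u0 ∈ [5/234, 16/117)
j=6 picked index 6: u0 ∈ [1/39, 4/39)
j=7 picked index 7: u0 ∈ [-1/117, 43/234)
j=8 picked index 7: u0 ∈ [-14/117, 17/234)
intersection: [5/117, 17/234)

5/117 17/234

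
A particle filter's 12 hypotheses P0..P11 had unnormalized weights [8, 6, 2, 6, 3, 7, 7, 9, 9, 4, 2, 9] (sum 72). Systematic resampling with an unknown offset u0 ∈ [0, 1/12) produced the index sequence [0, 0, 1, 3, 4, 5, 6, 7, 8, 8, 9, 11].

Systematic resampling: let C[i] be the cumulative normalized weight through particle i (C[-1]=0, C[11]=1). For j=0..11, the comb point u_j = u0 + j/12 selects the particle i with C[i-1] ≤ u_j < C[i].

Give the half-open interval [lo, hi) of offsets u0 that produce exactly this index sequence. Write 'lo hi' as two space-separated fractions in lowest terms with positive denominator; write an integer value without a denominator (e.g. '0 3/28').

0 1/72

C = [1/9, 7/36, 2/9, 11/36, 25/72, 4/9, 13/24, 2/3, 19/24, 61/72, 7/8, 1]
j=0 picked index 0: u0 ∈ [0, 1/9)
j=1 picked index 0: u0 ∈ [-1/12, 1/36)
j=2 picked index 1: u0 ∈ [-1/18, 1/36)
j=3 picked index 3: u0 ∈ [-1/36, 1/18)
j=4 picked index 4: u0 ∈ [-1/36, 1/72)
j=5 picked index 5: u0 ∈ [-5/72, 1/36)
j=6 picked index 6: u0 ∈ [-1/18, 1/24)
j=7 picked index 7: u0 ∈ [-1/24, 1/12)
j=8 picked index 8: u0 ∈ [0, 1/8)
j=9 picked index 8: u0 ∈ [-1/12, 1/24)
j=10 picked index 9: u0 ∈ [-1/24, 1/72)
j=11 picked index 11: u0 ∈ [-1/24, 1/12)
intersection: [0, 1/72)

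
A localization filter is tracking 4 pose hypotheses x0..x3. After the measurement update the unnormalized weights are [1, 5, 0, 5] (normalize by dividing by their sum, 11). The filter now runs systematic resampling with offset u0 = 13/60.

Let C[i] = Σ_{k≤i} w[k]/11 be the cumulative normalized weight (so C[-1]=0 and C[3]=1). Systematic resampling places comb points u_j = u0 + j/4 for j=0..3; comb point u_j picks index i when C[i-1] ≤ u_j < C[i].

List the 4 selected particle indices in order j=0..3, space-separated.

C = [1/11, 6/11, 6/11, 1]
j=0: u_0=13/60 ∈ [1/11, 6/11) → index 1
j=1: u_1=7/15 ∈ [1/11, 6/11) → index 1
j=2: u_2=43/60 ∈ [6/11, 1) → index 3
j=3: u_3=29/30 ∈ [6/11, 1) → index 3

1 1 3 3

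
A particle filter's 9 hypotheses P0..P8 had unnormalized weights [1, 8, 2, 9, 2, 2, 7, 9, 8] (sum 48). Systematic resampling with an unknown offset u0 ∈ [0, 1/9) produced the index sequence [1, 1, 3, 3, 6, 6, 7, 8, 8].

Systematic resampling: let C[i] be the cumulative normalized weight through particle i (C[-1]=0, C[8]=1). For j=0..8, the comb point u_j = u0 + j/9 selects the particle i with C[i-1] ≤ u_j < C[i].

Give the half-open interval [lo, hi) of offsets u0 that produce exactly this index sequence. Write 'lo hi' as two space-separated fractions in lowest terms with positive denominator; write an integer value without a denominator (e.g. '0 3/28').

C = [1/48, 3/16, 11/48, 5/12, 11/24, 1/2, 31/48, 5/6, 1]
j=0 picked index 1: u0 ∈ [1/48, 3/16)
j=1 picked index 1: u0 ∈ [-13/144, 11/144)
j=2 picked index 3: u0 ∈ [1/144, 7/36)
j=3 picked index 3: u0 ∈ [-5/48, 1/12)
j=4 picked index 6: u0 ∈ [1/18, 29/144)
j=5 picked index 6: u0 ∈ [-1/18, 13/144)
j=6 picked index 7: u0 ∈ [-1/48, 1/6)
j=7 picked index 8: u0 ∈ [1/18, 2/9)
j=8 picked index 8: u0 ∈ [-1/18, 1/9)
intersection: [1/18, 11/144)

1/18 11/144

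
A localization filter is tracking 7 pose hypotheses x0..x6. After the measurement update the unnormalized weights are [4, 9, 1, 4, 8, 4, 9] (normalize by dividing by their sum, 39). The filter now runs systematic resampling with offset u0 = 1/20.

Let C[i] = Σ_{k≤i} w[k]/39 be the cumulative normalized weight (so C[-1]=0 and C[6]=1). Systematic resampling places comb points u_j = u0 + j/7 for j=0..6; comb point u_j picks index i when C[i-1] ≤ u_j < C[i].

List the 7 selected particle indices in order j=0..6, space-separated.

C = [4/39, 1/3, 14/39, 6/13, 2/3, 10/13, 1]
j=0: u_0=1/20 ∈ [0, 4/39) → index 0
j=1: u_1=27/140 ∈ [4/39, 1/3) → index 1
j=2: u_2=47/140 ∈ [1/3, 14/39) → index 2
j=3: u_3=67/140 ∈ [6/13, 2/3) → index 4
j=4: u_4=87/140 ∈ [6/13, 2/3) → index 4
j=5: u_5=107/140 ∈ [2/3, 10/13) → index 5
j=6: u_6=127/140 ∈ [10/13, 1) → index 6

0 1 2 4 4 5 6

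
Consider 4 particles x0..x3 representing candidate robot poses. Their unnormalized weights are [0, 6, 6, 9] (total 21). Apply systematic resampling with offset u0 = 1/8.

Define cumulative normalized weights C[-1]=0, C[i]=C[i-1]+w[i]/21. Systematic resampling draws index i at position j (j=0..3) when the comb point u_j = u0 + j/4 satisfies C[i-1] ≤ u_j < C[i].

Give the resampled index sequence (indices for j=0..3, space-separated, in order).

1 2 3 3

C = [0, 2/7, 4/7, 1]
j=0: u_0=1/8 ∈ [0, 2/7) → index 1
j=1: u_1=3/8 ∈ [2/7, 4/7) → index 2
j=2: u_2=5/8 ∈ [4/7, 1) → index 3
j=3: u_3=7/8 ∈ [4/7, 1) → index 3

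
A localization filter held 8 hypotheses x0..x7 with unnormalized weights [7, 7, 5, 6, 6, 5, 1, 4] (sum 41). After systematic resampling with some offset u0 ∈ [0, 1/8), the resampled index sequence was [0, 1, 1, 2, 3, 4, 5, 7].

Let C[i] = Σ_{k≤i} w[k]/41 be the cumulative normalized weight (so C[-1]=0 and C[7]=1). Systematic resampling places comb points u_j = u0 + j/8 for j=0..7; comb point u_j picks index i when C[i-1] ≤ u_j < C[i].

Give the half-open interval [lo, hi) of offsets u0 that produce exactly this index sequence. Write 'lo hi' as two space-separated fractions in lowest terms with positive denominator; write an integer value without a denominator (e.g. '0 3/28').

15/328 29/328

C = [7/41, 14/41, 19/41, 25/41, 31/41, 36/41, 37/41, 1]
j=0 picked index 0: u0 ∈ [0, 7/41)
j=1 picked index 1: u0 ∈ [15/328, 71/328)
j=2 picked index 1: u0 ∈ [-13/164, 15/164)
j=3 picked index 2: u0 ∈ [-11/328, 29/328)
j=4 picked index 3: u0 ∈ [-3/82, 9/82)
j=5 picked index 4: u0 ∈ [-5/328, 43/328)
j=6 picked index 5: u0 ∈ [1/164, 21/164)
j=7 picked index 7: u0 ∈ [9/328, 1/8)
intersection: [15/328, 29/328)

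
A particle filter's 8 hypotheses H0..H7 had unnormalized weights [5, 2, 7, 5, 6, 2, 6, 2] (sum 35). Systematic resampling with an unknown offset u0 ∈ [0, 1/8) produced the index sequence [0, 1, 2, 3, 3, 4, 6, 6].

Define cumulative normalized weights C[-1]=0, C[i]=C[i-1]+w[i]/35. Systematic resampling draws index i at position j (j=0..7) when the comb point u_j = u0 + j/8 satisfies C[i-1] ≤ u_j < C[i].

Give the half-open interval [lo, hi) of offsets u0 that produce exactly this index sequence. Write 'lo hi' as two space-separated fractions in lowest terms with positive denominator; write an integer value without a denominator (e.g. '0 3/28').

1/40 3/70

C = [1/7, 1/5, 2/5, 19/35, 5/7, 27/35, 33/35, 1]
j=0 picked index 0: u0 ∈ [0, 1/7)
j=1 picked index 1: u0 ∈ [1/56, 3/40)
j=2 picked index 2: u0 ∈ [-1/20, 3/20)
j=3 picked index 3: u0 ∈ [1/40, 47/280)
j=4 picked index 3: u0 ∈ [-1/10, 3/70)
j=5 picked index 4: u0 ∈ [-23/280, 5/56)
j=6 picked index 6: u0 ∈ [3/140, 27/140)
j=7 picked index 6: u0 ∈ [-29/280, 19/280)
intersection: [1/40, 3/70)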